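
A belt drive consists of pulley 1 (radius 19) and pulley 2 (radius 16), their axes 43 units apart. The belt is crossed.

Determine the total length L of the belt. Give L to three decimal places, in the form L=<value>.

crossed belt: β = asin((r1+r2)/C) = asin(35/43) = 54.4840°
wrap1 = wrap2 = π + 2β = 288.9680°
tangent length = C·cosβ = 24.9800
L = (r1+r2)·wrap + 2·C·cosβ = 35·5.0434 + 2·24.9800 = 226.4805

L=226.481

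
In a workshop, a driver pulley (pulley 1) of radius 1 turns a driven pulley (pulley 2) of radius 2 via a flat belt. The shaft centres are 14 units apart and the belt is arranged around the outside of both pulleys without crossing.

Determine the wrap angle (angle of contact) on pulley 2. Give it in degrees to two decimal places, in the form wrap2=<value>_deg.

open belt: β = asin((r2−r1)/C) = asin(1/14) = 4.0960°
wrap1 = π − 2β = 171.8079°
wrap2 = π + 2β = 188.1921°

wrap2=188.19_deg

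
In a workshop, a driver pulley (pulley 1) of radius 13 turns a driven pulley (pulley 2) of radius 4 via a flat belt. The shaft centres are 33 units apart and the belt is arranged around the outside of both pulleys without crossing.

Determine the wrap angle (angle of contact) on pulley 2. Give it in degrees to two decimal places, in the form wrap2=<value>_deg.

wrap2=148.35_deg

open belt: β = asin((r2−r1)/C) = asin(-9/33) = -15.8266°
wrap1 = π − 2β = 211.6532°
wrap2 = π + 2β = 148.3468°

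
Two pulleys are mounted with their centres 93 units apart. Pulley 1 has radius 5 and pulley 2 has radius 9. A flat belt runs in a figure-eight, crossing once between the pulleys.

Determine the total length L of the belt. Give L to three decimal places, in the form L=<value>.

crossed belt: β = asin((r1+r2)/C) = asin(14/93) = 8.6581°
wrap1 = wrap2 = π + 2β = 197.3162°
tangent length = C·cosβ = 91.9402
L = (r1+r2)·wrap + 2·C·cosβ = 14·3.4438 + 2·91.9402 = 232.0938

L=232.094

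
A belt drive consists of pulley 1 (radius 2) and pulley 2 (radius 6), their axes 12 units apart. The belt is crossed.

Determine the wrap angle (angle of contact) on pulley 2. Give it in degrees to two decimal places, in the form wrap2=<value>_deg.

crossed belt: β = asin((r1+r2)/C) = asin(8/12) = 41.8103°
wrap1 = wrap2 = π + 2β = 263.6206°

wrap2=263.62_deg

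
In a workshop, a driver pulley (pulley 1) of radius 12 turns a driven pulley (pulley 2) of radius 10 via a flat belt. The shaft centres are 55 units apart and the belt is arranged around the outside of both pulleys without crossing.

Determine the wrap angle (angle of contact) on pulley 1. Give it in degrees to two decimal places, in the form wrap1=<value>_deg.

open belt: β = asin((r2−r1)/C) = asin(-2/55) = -2.0839°
wrap1 = π − 2β = 184.1679°
wrap2 = π + 2β = 175.8321°

wrap1=184.17_deg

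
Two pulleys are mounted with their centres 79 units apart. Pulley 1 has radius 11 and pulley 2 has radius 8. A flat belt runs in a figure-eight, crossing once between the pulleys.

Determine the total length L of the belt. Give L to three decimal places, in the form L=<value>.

crossed belt: β = asin((r1+r2)/C) = asin(19/79) = 13.9164°
wrap1 = wrap2 = π + 2β = 207.8329°
tangent length = C·cosβ = 76.6812
L = (r1+r2)·wrap + 2·C·cosβ = 19·3.6274 + 2·76.6812 = 222.2823

L=222.282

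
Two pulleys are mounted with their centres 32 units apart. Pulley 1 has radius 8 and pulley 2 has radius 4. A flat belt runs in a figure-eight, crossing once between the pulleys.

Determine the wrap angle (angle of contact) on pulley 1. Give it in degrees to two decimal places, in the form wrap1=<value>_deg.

crossed belt: β = asin((r1+r2)/C) = asin(12/32) = 22.0243°
wrap1 = wrap2 = π + 2β = 224.0486°

wrap1=224.05_deg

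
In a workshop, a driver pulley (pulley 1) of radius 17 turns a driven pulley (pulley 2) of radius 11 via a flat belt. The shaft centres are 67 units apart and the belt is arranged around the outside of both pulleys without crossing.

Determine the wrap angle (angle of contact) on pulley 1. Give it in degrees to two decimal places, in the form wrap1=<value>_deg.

open belt: β = asin((r2−r1)/C) = asin(-6/67) = -5.1378°
wrap1 = π − 2β = 190.2757°
wrap2 = π + 2β = 169.7243°

wrap1=190.28_deg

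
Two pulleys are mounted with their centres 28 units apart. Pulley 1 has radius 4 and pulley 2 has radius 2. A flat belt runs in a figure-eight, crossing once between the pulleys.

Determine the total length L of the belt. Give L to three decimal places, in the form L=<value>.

L=76.140

crossed belt: β = asin((r1+r2)/C) = asin(6/28) = 12.3736°
wrap1 = wrap2 = π + 2β = 204.7473°
tangent length = C·cosβ = 27.3496
L = (r1+r2)·wrap + 2·C·cosβ = 6·3.5735 + 2·27.3496 = 76.1403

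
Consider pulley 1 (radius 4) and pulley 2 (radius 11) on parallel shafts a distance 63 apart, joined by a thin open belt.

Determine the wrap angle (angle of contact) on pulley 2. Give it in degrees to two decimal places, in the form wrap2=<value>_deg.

wrap2=192.76_deg

open belt: β = asin((r2−r1)/C) = asin(7/63) = 6.3794°
wrap1 = π − 2β = 167.2413°
wrap2 = π + 2β = 192.7587°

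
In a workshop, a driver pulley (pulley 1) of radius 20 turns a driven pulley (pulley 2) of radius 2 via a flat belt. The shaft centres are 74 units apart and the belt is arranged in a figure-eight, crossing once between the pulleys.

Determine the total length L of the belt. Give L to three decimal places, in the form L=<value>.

crossed belt: β = asin((r1+r2)/C) = asin(22/74) = 17.2953°
wrap1 = wrap2 = π + 2β = 214.5907°
tangent length = C·cosβ = 70.6541
L = (r1+r2)·wrap + 2·C·cosβ = 22·3.7453 + 2·70.6541 = 223.7051

L=223.705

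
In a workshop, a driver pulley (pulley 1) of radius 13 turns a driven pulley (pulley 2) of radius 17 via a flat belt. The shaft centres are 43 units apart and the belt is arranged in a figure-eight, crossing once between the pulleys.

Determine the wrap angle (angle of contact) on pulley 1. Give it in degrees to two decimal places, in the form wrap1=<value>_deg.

crossed belt: β = asin((r1+r2)/C) = asin(30/43) = 44.2407°
wrap1 = wrap2 = π + 2β = 268.4814°

wrap1=268.48_deg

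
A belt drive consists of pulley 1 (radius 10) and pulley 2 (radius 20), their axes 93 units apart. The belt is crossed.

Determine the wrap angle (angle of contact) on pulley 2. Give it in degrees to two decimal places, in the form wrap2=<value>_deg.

crossed belt: β = asin((r1+r2)/C) = asin(30/93) = 18.8191°
wrap1 = wrap2 = π + 2β = 217.6381°

wrap2=217.64_deg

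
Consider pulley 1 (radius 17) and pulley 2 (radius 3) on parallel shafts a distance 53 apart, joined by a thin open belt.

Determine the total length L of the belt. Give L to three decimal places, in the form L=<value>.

L=172.552

open belt: β = asin((r2−r1)/C) = asin(-14/53) = -15.3165°
wrap1 = π − 2β = 210.6330°
wrap2 = π + 2β = 149.3670°
tangent length = C·cosβ = 51.1175
L = r1·wrap1 + r2·wrap2 + 2·C·cosβ = 17·3.6762 + 3·2.6069 + 2·51.1175 = 172.5519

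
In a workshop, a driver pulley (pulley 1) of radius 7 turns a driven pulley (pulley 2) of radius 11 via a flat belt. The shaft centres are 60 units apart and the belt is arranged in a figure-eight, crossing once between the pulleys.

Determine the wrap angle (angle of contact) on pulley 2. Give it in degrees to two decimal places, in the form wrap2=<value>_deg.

crossed belt: β = asin((r1+r2)/C) = asin(18/60) = 17.4576°
wrap1 = wrap2 = π + 2β = 214.9152°

wrap2=214.92_deg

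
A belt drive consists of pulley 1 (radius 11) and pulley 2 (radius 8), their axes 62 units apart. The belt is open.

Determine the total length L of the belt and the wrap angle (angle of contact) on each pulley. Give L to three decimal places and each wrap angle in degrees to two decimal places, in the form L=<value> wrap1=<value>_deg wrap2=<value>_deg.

L=183.835 wrap1=185.55_deg wrap2=174.45_deg

open belt: β = asin((r2−r1)/C) = asin(-3/62) = -2.7735°
wrap1 = π − 2β = 185.5469°
wrap2 = π + 2β = 174.4531°
tangent length = C·cosβ = 61.9274
L = r1·wrap1 + r2·wrap2 + 2·C·cosβ = 11·3.2384 + 8·3.0448 + 2·61.9274 = 183.8355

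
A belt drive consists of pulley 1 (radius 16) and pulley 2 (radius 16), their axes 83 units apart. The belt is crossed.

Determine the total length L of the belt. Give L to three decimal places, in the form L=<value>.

crossed belt: β = asin((r1+r2)/C) = asin(32/83) = 22.6774°
wrap1 = wrap2 = π + 2β = 225.3548°
tangent length = C·cosβ = 76.5833
L = (r1+r2)·wrap + 2·C·cosβ = 32·3.9332 + 2·76.5833 = 279.0284

L=279.028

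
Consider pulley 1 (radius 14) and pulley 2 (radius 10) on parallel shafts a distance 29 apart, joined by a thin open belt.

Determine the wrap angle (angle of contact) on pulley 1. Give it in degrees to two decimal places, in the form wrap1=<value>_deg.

wrap1=195.86_deg

open belt: β = asin((r2−r1)/C) = asin(-4/29) = -7.9281°
wrap1 = π − 2β = 195.8563°
wrap2 = π + 2β = 164.1437°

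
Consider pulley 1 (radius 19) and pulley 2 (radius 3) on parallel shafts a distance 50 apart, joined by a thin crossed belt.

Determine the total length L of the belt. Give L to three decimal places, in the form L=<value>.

crossed belt: β = asin((r1+r2)/C) = asin(22/50) = 26.1039°
wrap1 = wrap2 = π + 2β = 232.2078°
tangent length = C·cosβ = 44.8999
L = (r1+r2)·wrap + 2·C·cosβ = 22·4.0528 + 2·44.8999 = 178.9612

L=178.961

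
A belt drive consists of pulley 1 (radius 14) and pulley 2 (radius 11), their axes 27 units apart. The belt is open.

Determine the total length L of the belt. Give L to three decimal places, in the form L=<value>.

L=132.873

open belt: β = asin((r2−r1)/C) = asin(-3/27) = -6.3794°
wrap1 = π − 2β = 192.7587°
wrap2 = π + 2β = 167.2413°
tangent length = C·cosβ = 26.8328
L = r1·wrap1 + r2·wrap2 + 2·C·cosβ = 14·3.3643 + 11·2.9189 + 2·26.8328 = 132.8735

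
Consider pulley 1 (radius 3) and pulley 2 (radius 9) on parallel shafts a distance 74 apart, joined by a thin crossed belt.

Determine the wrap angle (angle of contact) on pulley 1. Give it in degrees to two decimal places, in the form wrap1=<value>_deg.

crossed belt: β = asin((r1+r2)/C) = asin(12/74) = 9.3324°
wrap1 = wrap2 = π + 2β = 198.6648°

wrap1=198.66_deg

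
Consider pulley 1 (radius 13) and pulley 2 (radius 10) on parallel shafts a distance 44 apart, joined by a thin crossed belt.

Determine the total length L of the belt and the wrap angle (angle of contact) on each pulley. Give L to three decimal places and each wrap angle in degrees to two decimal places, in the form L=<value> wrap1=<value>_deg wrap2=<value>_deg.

crossed belt: β = asin((r1+r2)/C) = asin(23/44) = 31.5154°
wrap1 = wrap2 = π + 2β = 243.0307°
tangent length = C·cosβ = 37.5100
L = (r1+r2)·wrap + 2·C·cosβ = 23·4.2417 + 2·37.5100 = 172.5788

L=172.579 wrap1=243.03_deg wrap2=243.03_deg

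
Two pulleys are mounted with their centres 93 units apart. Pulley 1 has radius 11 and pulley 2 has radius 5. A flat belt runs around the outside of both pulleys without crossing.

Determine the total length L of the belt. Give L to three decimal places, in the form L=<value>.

open belt: β = asin((r2−r1)/C) = asin(-6/93) = -3.6991°
wrap1 = π − 2β = 187.3981°
wrap2 = π + 2β = 172.6019°
tangent length = C·cosβ = 92.8062
L = r1·wrap1 + r2·wrap2 + 2·C·cosβ = 11·3.2707 + 5·3.0125 + 2·92.8062 = 236.6527

L=236.653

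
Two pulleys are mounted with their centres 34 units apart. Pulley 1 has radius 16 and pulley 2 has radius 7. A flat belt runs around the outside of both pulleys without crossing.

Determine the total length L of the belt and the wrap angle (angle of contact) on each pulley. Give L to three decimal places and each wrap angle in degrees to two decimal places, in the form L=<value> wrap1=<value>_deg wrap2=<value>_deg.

open belt: β = asin((r2−r1)/C) = asin(-9/34) = -15.3495°
wrap1 = π − 2β = 210.6990°
wrap2 = π + 2β = 149.3010°
tangent length = C·cosβ = 32.7872
L = r1·wrap1 + r2·wrap2 + 2·C·cosβ = 16·3.6774 + 7·2.6058 + 2·32.7872 = 142.6532

L=142.653 wrap1=210.70_deg wrap2=149.30_deg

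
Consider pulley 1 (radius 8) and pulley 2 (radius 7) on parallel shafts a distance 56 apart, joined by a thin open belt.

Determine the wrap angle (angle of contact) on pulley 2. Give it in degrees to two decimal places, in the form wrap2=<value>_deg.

open belt: β = asin((r2−r1)/C) = asin(-1/56) = -1.0232°
wrap1 = π − 2β = 182.0464°
wrap2 = π + 2β = 177.9536°

wrap2=177.95_deg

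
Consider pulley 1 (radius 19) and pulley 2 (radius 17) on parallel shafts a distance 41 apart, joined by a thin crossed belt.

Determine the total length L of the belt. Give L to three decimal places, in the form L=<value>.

crossed belt: β = asin((r1+r2)/C) = asin(36/41) = 61.4079°
wrap1 = wrap2 = π + 2β = 302.8158°
tangent length = C·cosβ = 19.6214
L = (r1+r2)·wrap + 2·C·cosβ = 36·5.2851 + 2·19.6214 = 229.5076

L=229.508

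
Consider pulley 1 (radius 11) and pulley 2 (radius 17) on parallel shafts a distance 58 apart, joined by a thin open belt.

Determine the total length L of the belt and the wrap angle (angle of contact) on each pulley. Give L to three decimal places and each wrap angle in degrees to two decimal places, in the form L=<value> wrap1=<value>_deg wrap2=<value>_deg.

open belt: β = asin((r2−r1)/C) = asin(6/58) = 5.9378°
wrap1 = π − 2β = 168.1245°
wrap2 = π + 2β = 191.8755°
tangent length = C·cosβ = 57.6888
L = r1·wrap1 + r2·wrap2 + 2·C·cosβ = 11·2.9343 + 17·3.3489 + 2·57.6888 = 204.5858

L=204.586 wrap1=168.12_deg wrap2=191.88_deg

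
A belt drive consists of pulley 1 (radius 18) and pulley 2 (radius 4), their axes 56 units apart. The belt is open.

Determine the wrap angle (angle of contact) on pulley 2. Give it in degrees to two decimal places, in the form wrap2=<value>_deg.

wrap2=151.04_deg

open belt: β = asin((r2−r1)/C) = asin(-14/56) = -14.4775°
wrap1 = π − 2β = 208.9550°
wrap2 = π + 2β = 151.0450°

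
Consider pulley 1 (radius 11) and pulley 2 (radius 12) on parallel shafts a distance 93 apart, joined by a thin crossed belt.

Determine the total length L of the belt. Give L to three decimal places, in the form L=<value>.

L=263.974

crossed belt: β = asin((r1+r2)/C) = asin(23/93) = 14.3185°
wrap1 = wrap2 = π + 2β = 208.6370°
tangent length = C·cosβ = 90.1110
L = (r1+r2)·wrap + 2·C·cosβ = 23·3.6414 + 2·90.1110 = 263.9743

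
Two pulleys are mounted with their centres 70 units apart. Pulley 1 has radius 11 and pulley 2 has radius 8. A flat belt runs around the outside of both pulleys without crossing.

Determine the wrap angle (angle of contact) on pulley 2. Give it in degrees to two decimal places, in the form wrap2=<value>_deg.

wrap2=175.09_deg

open belt: β = asin((r2−r1)/C) = asin(-3/70) = -2.4563°
wrap1 = π − 2β = 184.9126°
wrap2 = π + 2β = 175.0874°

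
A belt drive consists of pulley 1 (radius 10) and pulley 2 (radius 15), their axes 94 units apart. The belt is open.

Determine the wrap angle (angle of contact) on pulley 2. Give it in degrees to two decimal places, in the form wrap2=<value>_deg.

open belt: β = asin((r2−r1)/C) = asin(5/94) = 3.0491°
wrap1 = π − 2β = 173.9018°
wrap2 = π + 2β = 186.0982°

wrap2=186.10_deg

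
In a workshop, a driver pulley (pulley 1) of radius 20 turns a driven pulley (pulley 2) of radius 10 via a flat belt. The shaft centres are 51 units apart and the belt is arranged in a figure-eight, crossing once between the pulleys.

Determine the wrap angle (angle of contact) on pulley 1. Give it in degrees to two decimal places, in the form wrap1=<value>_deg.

wrap1=252.06_deg

crossed belt: β = asin((r1+r2)/C) = asin(30/51) = 36.0319°
wrap1 = wrap2 = π + 2β = 252.0638°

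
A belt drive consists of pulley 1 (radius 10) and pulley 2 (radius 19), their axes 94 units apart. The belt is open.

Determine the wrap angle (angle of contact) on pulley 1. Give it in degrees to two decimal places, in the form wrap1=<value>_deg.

wrap1=169.01_deg

open belt: β = asin((r2−r1)/C) = asin(9/94) = 5.4942°
wrap1 = π − 2β = 169.0116°
wrap2 = π + 2β = 190.9884°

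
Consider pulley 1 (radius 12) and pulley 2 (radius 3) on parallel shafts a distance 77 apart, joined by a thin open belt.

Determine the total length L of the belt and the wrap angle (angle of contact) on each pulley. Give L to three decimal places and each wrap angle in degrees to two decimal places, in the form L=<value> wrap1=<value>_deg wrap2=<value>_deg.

open belt: β = asin((r2−r1)/C) = asin(-9/77) = -6.7123°
wrap1 = π − 2β = 193.4245°
wrap2 = π + 2β = 166.5755°
tangent length = C·cosβ = 76.4722
L = r1·wrap1 + r2·wrap2 + 2·C·cosβ = 12·3.3759 + 3·2.9073 + 2·76.4722 = 202.1770

L=202.177 wrap1=193.42_deg wrap2=166.58_deg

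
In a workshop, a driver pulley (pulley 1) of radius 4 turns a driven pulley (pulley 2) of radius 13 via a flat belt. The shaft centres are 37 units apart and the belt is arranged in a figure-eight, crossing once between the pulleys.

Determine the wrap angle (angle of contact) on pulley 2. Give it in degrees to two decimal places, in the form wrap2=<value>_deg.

crossed belt: β = asin((r1+r2)/C) = asin(17/37) = 27.3522°
wrap1 = wrap2 = π + 2β = 234.7045°

wrap2=234.70_deg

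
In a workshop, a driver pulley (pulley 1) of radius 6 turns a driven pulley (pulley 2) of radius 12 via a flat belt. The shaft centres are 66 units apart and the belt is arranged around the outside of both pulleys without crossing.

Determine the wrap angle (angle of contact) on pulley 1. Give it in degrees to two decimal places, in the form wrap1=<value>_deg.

open belt: β = asin((r2−r1)/C) = asin(6/66) = 5.2159°
wrap1 = π − 2β = 169.5682°
wrap2 = π + 2β = 190.4318°

wrap1=169.57_deg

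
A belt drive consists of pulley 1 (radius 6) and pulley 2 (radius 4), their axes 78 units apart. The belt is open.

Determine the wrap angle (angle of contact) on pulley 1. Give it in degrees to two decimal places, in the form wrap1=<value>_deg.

open belt: β = asin((r2−r1)/C) = asin(-2/78) = -1.4693°
wrap1 = π − 2β = 182.9386°
wrap2 = π + 2β = 177.0614°

wrap1=182.94_deg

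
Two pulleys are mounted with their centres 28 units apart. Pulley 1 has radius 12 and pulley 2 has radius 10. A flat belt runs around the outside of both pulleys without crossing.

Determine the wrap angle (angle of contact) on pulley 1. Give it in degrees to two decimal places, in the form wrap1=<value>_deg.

open belt: β = asin((r2−r1)/C) = asin(-2/28) = -4.0960°
wrap1 = π − 2β = 188.1921°
wrap2 = π + 2β = 171.8079°

wrap1=188.19_deg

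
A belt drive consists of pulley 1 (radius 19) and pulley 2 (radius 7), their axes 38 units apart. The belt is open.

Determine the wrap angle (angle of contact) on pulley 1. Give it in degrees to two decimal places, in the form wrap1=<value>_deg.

wrap1=216.82_deg

open belt: β = asin((r2−r1)/C) = asin(-12/38) = -18.4085°
wrap1 = π − 2β = 216.8170°
wrap2 = π + 2β = 143.1830°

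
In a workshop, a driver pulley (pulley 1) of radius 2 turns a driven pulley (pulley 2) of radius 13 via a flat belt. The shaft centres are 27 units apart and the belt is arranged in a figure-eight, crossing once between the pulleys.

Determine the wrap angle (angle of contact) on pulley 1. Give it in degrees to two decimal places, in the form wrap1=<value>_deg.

crossed belt: β = asin((r1+r2)/C) = asin(15/27) = 33.7490°
wrap1 = wrap2 = π + 2β = 247.4980°

wrap1=247.50_deg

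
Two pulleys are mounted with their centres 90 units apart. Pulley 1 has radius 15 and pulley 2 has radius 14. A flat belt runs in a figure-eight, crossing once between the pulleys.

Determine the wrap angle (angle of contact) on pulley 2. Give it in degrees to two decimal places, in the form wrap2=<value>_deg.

wrap2=217.59_deg

crossed belt: β = asin((r1+r2)/C) = asin(29/90) = 18.7974°
wrap1 = wrap2 = π + 2β = 217.5947°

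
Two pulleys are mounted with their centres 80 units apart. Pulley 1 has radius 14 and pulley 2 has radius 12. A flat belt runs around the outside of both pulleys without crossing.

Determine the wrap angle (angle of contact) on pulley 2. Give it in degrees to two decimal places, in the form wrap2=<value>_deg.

wrap2=177.13_deg

open belt: β = asin((r2−r1)/C) = asin(-2/80) = -1.4325°
wrap1 = π − 2β = 182.8651°
wrap2 = π + 2β = 177.1349°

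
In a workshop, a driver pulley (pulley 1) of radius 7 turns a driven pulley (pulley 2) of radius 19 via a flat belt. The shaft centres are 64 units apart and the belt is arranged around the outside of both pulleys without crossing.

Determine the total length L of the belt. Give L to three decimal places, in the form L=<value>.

L=211.938

open belt: β = asin((r2−r1)/C) = asin(12/64) = 10.8069°
wrap1 = π − 2β = 158.3862°
wrap2 = π + 2β = 201.6138°
tangent length = C·cosβ = 62.8649
L = r1·wrap1 + r2·wrap2 + 2·C·cosβ = 7·2.7644 + 19·3.5188 + 2·62.8649 = 211.9381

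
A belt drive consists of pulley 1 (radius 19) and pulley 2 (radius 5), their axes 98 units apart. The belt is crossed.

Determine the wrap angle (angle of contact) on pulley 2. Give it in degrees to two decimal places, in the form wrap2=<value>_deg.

crossed belt: β = asin((r1+r2)/C) = asin(24/98) = 14.1758°
wrap1 = wrap2 = π + 2β = 208.3516°

wrap2=208.35_deg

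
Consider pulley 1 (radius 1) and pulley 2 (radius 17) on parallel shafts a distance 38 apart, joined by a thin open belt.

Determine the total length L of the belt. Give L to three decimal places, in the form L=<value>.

L=139.391

open belt: β = asin((r2−r1)/C) = asin(16/38) = 24.9011°
wrap1 = π − 2β = 130.1979°
wrap2 = π + 2β = 229.8021°
tangent length = C·cosβ = 34.4674
L = r1·wrap1 + r2·wrap2 + 2·C·cosβ = 1·2.2724 + 17·4.0108 + 2·34.4674 = 139.3908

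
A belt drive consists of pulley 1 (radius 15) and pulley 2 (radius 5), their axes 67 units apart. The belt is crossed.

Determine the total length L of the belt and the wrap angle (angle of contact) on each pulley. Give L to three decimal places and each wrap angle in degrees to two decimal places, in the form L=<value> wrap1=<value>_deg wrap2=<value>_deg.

crossed belt: β = asin((r1+r2)/C) = asin(20/67) = 17.3680°
wrap1 = wrap2 = π + 2β = 214.7360°
tangent length = C·cosβ = 63.9453
L = (r1+r2)·wrap + 2·C·cosβ = 20·3.7478 + 2·63.9453 = 202.8476

L=202.848 wrap1=214.74_deg wrap2=214.74_deg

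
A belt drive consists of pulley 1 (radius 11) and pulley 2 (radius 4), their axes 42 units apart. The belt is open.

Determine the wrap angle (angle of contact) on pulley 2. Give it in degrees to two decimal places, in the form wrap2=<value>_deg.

wrap2=160.81_deg

open belt: β = asin((r2−r1)/C) = asin(-7/42) = -9.5941°
wrap1 = π − 2β = 199.1881°
wrap2 = π + 2β = 160.8119°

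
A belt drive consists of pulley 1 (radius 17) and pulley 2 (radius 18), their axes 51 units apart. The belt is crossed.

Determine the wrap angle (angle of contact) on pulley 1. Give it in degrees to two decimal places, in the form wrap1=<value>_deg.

crossed belt: β = asin((r1+r2)/C) = asin(35/51) = 43.3359°
wrap1 = wrap2 = π + 2β = 266.6718°

wrap1=266.67_deg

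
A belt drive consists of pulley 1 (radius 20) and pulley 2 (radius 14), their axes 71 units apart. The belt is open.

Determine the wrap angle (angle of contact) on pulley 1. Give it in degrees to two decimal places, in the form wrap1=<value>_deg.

open belt: β = asin((r2−r1)/C) = asin(-6/71) = -4.8477°
wrap1 = π − 2β = 189.6954°
wrap2 = π + 2β = 170.3046°

wrap1=189.70_deg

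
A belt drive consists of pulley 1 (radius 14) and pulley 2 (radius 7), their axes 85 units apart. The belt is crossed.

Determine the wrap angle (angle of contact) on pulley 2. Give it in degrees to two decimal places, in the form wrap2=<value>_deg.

crossed belt: β = asin((r1+r2)/C) = asin(21/85) = 14.3035°
wrap1 = wrap2 = π + 2β = 208.6071°

wrap2=208.61_deg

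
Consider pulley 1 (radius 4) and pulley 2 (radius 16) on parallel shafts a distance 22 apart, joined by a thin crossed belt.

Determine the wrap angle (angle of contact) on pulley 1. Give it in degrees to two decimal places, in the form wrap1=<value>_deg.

wrap1=310.76_deg

crossed belt: β = asin((r1+r2)/C) = asin(20/22) = 65.3800°
wrap1 = wrap2 = π + 2β = 310.7600°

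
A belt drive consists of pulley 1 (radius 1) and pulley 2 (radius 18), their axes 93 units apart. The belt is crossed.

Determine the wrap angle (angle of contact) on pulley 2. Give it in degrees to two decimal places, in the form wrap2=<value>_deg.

crossed belt: β = asin((r1+r2)/C) = asin(19/93) = 11.7886°
wrap1 = wrap2 = π + 2β = 203.5772°

wrap2=203.58_deg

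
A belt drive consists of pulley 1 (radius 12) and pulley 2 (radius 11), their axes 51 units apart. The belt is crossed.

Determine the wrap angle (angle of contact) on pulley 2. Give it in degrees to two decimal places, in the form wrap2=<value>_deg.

crossed belt: β = asin((r1+r2)/C) = asin(23/51) = 26.8066°
wrap1 = wrap2 = π + 2β = 233.6132°

wrap2=233.61_deg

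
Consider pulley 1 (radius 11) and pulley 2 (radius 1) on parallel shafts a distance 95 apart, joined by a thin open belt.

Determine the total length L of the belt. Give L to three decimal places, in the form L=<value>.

L=228.753

open belt: β = asin((r2−r1)/C) = asin(-10/95) = -6.0423°
wrap1 = π − 2β = 192.0847°
wrap2 = π + 2β = 167.9153°
tangent length = C·cosβ = 94.4722
L = r1·wrap1 + r2·wrap2 + 2·C·cosβ = 11·3.3525 + 1·2.9307 + 2·94.4722 = 228.7527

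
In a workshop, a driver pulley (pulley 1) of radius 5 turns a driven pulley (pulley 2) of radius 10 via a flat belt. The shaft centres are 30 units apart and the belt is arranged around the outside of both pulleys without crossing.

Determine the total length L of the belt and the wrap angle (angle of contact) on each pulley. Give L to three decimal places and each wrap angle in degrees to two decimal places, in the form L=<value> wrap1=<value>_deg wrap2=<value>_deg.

L=107.959 wrap1=160.81_deg wrap2=199.19_deg

open belt: β = asin((r2−r1)/C) = asin(5/30) = 9.5941°
wrap1 = π − 2β = 160.8119°
wrap2 = π + 2β = 199.1881°
tangent length = C·cosβ = 29.5804
L = r1·wrap1 + r2·wrap2 + 2·C·cosβ = 5·2.8067 + 10·3.4765 + 2·29.5804 = 107.9592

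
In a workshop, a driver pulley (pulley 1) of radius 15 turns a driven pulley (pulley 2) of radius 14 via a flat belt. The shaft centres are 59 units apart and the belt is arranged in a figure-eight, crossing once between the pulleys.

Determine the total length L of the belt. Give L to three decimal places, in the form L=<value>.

L=223.671

crossed belt: β = asin((r1+r2)/C) = asin(29/59) = 29.4409°
wrap1 = wrap2 = π + 2β = 238.8818°
tangent length = C·cosβ = 51.3809
L = (r1+r2)·wrap + 2·C·cosβ = 29·4.1693 + 2·51.3809 = 223.6708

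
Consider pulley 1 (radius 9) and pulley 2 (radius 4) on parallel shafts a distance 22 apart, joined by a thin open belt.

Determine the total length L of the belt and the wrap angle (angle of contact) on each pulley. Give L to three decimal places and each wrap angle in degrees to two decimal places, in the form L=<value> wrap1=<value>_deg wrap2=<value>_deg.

open belt: β = asin((r2−r1)/C) = asin(-5/22) = -13.1366°
wrap1 = π − 2β = 206.2731°
wrap2 = π + 2β = 153.7269°
tangent length = C·cosβ = 21.4243
L = r1·wrap1 + r2·wrap2 + 2·C·cosβ = 9·3.6001 + 4·2.6830 + 2·21.4243 = 85.9820

L=85.982 wrap1=206.27_deg wrap2=153.73_deg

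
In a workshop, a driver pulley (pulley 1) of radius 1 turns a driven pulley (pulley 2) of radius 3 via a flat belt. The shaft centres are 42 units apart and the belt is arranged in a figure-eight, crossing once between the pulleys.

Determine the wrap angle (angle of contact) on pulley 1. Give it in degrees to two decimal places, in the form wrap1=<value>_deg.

wrap1=190.93_deg

crossed belt: β = asin((r1+r2)/C) = asin(4/42) = 5.4650°
wrap1 = wrap2 = π + 2β = 190.9300°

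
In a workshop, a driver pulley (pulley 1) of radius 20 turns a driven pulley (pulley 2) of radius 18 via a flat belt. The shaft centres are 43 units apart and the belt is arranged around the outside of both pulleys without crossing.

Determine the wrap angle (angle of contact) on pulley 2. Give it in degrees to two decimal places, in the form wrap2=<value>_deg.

open belt: β = asin((r2−r1)/C) = asin(-2/43) = -2.6659°
wrap1 = π − 2β = 185.3318°
wrap2 = π + 2β = 174.6682°

wrap2=174.67_deg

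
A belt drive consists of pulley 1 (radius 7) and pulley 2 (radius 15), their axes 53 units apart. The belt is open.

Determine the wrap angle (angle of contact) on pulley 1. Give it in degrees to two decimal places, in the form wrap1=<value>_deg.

wrap1=162.64_deg

open belt: β = asin((r2−r1)/C) = asin(8/53) = 8.6816°
wrap1 = π − 2β = 162.6368°
wrap2 = π + 2β = 197.3632°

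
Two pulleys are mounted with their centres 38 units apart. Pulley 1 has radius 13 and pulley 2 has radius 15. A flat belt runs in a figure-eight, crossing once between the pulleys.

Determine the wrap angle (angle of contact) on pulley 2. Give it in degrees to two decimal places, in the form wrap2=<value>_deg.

crossed belt: β = asin((r1+r2)/C) = asin(28/38) = 47.4631°
wrap1 = wrap2 = π + 2β = 274.9262°

wrap2=274.93_deg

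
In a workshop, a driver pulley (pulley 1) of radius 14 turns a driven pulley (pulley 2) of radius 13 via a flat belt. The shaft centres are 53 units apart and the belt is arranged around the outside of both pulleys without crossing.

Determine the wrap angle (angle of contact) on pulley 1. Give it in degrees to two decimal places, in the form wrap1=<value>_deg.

open belt: β = asin((r2−r1)/C) = asin(-1/53) = -1.0811°
wrap1 = π − 2β = 182.1622°
wrap2 = π + 2β = 177.8378°

wrap1=182.16_deg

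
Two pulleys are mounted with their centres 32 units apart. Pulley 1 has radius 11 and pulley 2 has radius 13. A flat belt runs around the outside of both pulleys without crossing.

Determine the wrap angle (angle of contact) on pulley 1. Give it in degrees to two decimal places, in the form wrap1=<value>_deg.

wrap1=172.83_deg

open belt: β = asin((r2−r1)/C) = asin(2/32) = 3.5833°
wrap1 = π − 2β = 172.8334°
wrap2 = π + 2β = 187.1666°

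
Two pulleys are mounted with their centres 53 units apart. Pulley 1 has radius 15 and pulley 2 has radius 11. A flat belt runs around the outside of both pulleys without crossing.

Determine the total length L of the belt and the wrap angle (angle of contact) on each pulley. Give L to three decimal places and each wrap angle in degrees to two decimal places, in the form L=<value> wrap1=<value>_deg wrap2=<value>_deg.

open belt: β = asin((r2−r1)/C) = asin(-4/53) = -4.3283°
wrap1 = π − 2β = 188.6567°
wrap2 = π + 2β = 171.3433°
tangent length = C·cosβ = 52.8488
L = r1·wrap1 + r2·wrap2 + 2·C·cosβ = 15·3.2927 + 11·2.9905 + 2·52.8488 = 187.9834

L=187.983 wrap1=188.66_deg wrap2=171.34_deg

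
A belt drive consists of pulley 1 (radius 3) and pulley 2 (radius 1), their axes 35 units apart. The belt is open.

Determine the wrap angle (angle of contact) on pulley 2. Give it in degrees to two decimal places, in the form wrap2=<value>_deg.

open belt: β = asin((r2−r1)/C) = asin(-2/35) = -3.2758°
wrap1 = π − 2β = 186.5517°
wrap2 = π + 2β = 173.4483°

wrap2=173.45_deg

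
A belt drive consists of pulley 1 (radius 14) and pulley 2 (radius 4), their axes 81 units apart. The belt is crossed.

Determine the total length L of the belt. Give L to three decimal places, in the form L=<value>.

crossed belt: β = asin((r1+r2)/C) = asin(18/81) = 12.8396°
wrap1 = wrap2 = π + 2β = 205.6792°
tangent length = C·cosβ = 78.9747
L = (r1+r2)·wrap + 2·C·cosβ = 18·3.5898 + 2·78.9747 = 222.5654

L=222.565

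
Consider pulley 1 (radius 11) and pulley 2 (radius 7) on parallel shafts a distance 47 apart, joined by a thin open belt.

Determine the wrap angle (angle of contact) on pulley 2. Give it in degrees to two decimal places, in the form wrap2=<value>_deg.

wrap2=170.24_deg

open belt: β = asin((r2−r1)/C) = asin(-4/47) = -4.8821°
wrap1 = π − 2β = 189.7643°
wrap2 = π + 2β = 170.2357°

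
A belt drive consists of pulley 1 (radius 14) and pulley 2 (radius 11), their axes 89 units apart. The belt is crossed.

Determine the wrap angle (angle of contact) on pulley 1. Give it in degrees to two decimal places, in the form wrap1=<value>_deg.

crossed belt: β = asin((r1+r2)/C) = asin(25/89) = 16.3139°
wrap1 = wrap2 = π + 2β = 212.6277°

wrap1=212.63_deg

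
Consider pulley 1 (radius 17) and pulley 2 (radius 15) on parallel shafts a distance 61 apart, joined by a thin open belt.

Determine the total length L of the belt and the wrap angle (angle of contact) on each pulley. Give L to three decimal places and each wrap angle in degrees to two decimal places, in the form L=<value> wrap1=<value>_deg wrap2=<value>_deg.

open belt: β = asin((r2−r1)/C) = asin(-2/61) = -1.8789°
wrap1 = π − 2β = 183.7578°
wrap2 = π + 2β = 176.2422°
tangent length = C·cosβ = 60.9672
L = r1·wrap1 + r2·wrap2 + 2·C·cosβ = 17·3.2072 + 15·3.0760 + 2·60.9672 = 222.5965

L=222.597 wrap1=183.76_deg wrap2=176.24_deg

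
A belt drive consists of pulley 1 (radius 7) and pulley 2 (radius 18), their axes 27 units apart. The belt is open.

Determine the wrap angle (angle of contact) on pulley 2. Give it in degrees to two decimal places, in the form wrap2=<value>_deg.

open belt: β = asin((r2−r1)/C) = asin(11/27) = 24.0421°
wrap1 = π − 2β = 131.9158°
wrap2 = π + 2β = 228.0842°

wrap2=228.08_deg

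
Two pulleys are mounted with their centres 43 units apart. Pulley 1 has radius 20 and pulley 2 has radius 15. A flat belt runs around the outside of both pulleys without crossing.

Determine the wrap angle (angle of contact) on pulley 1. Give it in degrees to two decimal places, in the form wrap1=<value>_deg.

wrap1=193.35_deg

open belt: β = asin((r2−r1)/C) = asin(-5/43) = -6.6774°
wrap1 = π − 2β = 193.3548°
wrap2 = π + 2β = 166.6452°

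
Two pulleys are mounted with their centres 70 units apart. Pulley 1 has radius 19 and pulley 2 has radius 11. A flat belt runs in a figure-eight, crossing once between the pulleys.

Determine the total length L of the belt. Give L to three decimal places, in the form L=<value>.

L=247.314

crossed belt: β = asin((r1+r2)/C) = asin(30/70) = 25.3769°
wrap1 = wrap2 = π + 2β = 230.7539°
tangent length = C·cosβ = 63.2456
L = (r1+r2)·wrap + 2·C·cosβ = 30·4.0274 + 2·63.2456 = 247.3135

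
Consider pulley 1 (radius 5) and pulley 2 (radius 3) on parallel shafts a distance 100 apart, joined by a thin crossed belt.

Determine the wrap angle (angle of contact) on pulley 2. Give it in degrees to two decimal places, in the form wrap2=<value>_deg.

crossed belt: β = asin((r1+r2)/C) = asin(8/100) = 4.5886°
wrap1 = wrap2 = π + 2β = 189.1771°

wrap2=189.18_deg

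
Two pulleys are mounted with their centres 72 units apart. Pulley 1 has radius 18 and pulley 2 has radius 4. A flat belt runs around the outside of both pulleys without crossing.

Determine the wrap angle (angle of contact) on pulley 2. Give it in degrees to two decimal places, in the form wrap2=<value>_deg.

open belt: β = asin((r2−r1)/C) = asin(-14/72) = -11.2123°
wrap1 = π − 2β = 202.4245°
wrap2 = π + 2β = 157.5755°

wrap2=157.58_deg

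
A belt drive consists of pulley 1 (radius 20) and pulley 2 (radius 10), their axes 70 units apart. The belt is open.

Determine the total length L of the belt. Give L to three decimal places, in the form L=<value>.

L=235.679

open belt: β = asin((r2−r1)/C) = asin(-10/70) = -8.2132°
wrap1 = π − 2β = 196.4264°
wrap2 = π + 2β = 163.5736°
tangent length = C·cosβ = 69.2820
L = r1·wrap1 + r2·wrap2 + 2·C·cosβ = 20·3.4283 + 10·2.8549 + 2·69.2820 = 235.6788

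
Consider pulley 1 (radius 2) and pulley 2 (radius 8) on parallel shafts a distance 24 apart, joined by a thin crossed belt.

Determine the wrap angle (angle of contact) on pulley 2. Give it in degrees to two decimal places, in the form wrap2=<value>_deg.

wrap2=229.25_deg

crossed belt: β = asin((r1+r2)/C) = asin(10/24) = 24.6243°
wrap1 = wrap2 = π + 2β = 229.2486°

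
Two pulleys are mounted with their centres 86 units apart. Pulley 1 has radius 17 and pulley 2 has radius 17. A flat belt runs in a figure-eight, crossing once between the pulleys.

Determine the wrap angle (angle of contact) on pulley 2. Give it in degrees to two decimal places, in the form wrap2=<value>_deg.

wrap2=226.58_deg

crossed belt: β = asin((r1+r2)/C) = asin(34/86) = 23.2877°
wrap1 = wrap2 = π + 2β = 226.5755°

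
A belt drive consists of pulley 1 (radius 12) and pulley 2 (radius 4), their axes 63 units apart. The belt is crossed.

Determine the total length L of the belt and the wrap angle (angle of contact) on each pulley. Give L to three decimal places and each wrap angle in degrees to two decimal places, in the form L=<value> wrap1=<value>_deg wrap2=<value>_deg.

L=180.351 wrap1=209.42_deg wrap2=209.42_deg

crossed belt: β = asin((r1+r2)/C) = asin(16/63) = 14.7125°
wrap1 = wrap2 = π + 2β = 209.4249°
tangent length = C·cosβ = 60.9344
L = (r1+r2)·wrap + 2·C·cosβ = 16·3.6552 + 2·60.9344 = 180.3513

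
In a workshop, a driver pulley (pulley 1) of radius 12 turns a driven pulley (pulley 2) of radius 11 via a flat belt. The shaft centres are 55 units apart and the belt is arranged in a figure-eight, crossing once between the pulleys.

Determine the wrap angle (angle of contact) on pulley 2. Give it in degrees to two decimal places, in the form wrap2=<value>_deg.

crossed belt: β = asin((r1+r2)/C) = asin(23/55) = 24.7199°
wrap1 = wrap2 = π + 2β = 229.4397°

wrap2=229.44_deg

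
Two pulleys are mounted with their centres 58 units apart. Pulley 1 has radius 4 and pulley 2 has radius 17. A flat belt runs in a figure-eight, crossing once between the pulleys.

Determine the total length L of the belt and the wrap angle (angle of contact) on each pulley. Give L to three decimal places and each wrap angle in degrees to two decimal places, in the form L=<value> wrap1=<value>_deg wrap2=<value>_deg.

crossed belt: β = asin((r1+r2)/C) = asin(21/58) = 21.2273°
wrap1 = wrap2 = π + 2β = 222.4546°
tangent length = C·cosβ = 54.0648
L = (r1+r2)·wrap + 2·C·cosβ = 21·3.8826 + 2·54.0648 = 189.6634

L=189.663 wrap1=222.45_deg wrap2=222.45_deg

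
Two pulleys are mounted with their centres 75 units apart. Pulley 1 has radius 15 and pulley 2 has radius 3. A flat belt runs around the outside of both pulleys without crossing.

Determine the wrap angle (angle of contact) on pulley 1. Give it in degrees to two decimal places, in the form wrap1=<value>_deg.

open belt: β = asin((r2−r1)/C) = asin(-12/75) = -9.2069°
wrap1 = π − 2β = 198.4138°
wrap2 = π + 2β = 161.5862°

wrap1=198.41_deg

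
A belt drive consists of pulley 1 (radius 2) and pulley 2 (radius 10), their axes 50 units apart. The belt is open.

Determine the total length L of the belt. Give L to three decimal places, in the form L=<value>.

L=138.982

open belt: β = asin((r2−r1)/C) = asin(8/50) = 9.2069°
wrap1 = π − 2β = 161.5862°
wrap2 = π + 2β = 198.4138°
tangent length = C·cosβ = 49.3559
L = r1·wrap1 + r2·wrap2 + 2·C·cosβ = 2·2.8202 + 10·3.4630 + 2·49.3559 = 138.9819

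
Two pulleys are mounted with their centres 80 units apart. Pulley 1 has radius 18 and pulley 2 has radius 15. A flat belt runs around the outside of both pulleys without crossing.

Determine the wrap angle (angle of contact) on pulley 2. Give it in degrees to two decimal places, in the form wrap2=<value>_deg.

wrap2=175.70_deg

open belt: β = asin((r2−r1)/C) = asin(-3/80) = -2.1491°
wrap1 = π − 2β = 184.2982°
wrap2 = π + 2β = 175.7018°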